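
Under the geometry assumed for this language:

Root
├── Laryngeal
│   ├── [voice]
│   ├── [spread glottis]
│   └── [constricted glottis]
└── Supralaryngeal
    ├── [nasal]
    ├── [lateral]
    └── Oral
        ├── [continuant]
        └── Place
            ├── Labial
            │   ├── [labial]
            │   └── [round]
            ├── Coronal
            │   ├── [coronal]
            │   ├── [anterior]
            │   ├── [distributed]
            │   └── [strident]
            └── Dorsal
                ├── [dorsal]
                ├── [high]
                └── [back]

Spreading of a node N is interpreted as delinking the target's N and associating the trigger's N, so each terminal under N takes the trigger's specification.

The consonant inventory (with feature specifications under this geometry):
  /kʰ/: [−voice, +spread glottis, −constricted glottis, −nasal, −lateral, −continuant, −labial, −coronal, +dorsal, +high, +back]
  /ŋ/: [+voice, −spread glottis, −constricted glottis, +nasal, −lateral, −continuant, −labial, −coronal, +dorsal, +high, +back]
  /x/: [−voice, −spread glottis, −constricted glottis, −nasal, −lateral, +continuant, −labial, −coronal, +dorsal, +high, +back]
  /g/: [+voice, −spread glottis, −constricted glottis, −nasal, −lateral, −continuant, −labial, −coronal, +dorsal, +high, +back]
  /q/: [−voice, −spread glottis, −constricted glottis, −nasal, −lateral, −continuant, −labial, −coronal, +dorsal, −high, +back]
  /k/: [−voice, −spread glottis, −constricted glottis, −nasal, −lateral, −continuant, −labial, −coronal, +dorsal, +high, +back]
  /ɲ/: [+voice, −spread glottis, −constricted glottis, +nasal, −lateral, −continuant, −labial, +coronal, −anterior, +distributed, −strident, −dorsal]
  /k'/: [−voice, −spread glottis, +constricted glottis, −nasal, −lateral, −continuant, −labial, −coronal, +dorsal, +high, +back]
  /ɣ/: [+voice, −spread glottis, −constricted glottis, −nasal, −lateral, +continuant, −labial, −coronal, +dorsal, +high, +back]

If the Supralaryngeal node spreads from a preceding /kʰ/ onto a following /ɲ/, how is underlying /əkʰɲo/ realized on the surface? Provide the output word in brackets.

Terminals under Supralaryngeal in this geometry: [nasal], [lateral], [continuant], [labial], [round], [coronal], [anterior], [distributed], [strident], [dorsal], [high], [back].
After delinking /ɲ/'s Supralaryngeal and linking /kʰ/'s, the affected terminals become [−nasal], [−lateral], [−continuant], [−labial], [−coronal], [+dorsal], [+high], [+back]; [voice], [spread glottis], [constricted glottis] (outside Supralaryngeal) are retained from /ɲ/.
The resulting bundle matches /g/ in the inventory; substituting it for /ɲ/ gives [əkʰgo].

[əkʰgo]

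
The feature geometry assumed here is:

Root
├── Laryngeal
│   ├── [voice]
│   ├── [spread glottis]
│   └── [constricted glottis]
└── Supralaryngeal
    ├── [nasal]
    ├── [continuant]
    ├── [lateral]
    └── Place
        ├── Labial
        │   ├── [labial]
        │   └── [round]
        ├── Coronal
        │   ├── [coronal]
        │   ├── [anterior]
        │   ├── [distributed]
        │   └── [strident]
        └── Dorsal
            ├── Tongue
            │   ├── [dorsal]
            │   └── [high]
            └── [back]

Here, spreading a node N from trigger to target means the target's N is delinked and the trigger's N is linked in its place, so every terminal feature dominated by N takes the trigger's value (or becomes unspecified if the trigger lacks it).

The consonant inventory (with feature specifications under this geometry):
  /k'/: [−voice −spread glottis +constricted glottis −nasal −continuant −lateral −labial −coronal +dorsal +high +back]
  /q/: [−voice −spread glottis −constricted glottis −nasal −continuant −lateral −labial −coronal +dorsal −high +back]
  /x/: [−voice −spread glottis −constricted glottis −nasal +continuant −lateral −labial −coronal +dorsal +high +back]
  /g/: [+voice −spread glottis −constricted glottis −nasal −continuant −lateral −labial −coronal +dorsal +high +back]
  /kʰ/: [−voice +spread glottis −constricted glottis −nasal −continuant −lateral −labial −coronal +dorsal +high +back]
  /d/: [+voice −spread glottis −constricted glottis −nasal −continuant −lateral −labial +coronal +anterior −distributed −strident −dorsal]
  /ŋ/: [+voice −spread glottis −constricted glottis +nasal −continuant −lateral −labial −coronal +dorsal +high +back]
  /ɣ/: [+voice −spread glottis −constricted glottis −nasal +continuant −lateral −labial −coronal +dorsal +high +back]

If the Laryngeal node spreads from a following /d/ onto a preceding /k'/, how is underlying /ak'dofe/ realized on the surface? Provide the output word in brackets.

[agdofe]

Laryngeal immediately or transitively dominates [voice], [spread glottis], [constricted glottis].
After delinking /k'/'s Laryngeal and linking /d/'s, the affected terminals become [+voice], [−spread glottis], [−constricted glottis]; [nasal], [continuant], [lateral], … (outside Laryngeal) are retained from /k'/.
This feature bundle is that of [g], so /ak'dofe/ surfaces as [agdofe].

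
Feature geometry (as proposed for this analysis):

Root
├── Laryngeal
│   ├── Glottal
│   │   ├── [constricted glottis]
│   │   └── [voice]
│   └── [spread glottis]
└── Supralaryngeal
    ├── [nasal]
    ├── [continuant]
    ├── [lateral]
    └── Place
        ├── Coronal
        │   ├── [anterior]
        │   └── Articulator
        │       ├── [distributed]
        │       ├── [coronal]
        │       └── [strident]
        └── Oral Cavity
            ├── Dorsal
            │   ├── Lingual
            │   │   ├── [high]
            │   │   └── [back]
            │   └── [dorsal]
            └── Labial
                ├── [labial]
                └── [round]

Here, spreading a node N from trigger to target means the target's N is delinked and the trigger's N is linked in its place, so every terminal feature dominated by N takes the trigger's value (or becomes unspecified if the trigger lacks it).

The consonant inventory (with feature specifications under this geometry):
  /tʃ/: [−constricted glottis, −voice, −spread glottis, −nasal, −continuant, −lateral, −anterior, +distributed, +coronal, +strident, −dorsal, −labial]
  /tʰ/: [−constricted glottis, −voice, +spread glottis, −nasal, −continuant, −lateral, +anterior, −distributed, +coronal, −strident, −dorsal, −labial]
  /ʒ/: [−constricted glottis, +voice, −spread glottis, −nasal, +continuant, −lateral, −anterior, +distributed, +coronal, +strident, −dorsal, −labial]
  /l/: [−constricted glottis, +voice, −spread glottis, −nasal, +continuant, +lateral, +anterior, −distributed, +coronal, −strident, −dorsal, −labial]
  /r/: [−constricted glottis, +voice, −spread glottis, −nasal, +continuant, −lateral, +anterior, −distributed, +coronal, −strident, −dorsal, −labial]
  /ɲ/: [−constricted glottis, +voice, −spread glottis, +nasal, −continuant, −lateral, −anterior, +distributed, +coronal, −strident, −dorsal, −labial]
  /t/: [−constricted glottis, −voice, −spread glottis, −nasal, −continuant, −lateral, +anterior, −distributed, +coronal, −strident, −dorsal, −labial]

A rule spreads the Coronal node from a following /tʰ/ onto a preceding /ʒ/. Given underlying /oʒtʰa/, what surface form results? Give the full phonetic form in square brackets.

The Coronal node dominates the terminals [anterior], [distributed], [coronal], [strident].
The target acquires /tʰ/'s values for everything under Coronal — [+anterior], [−distributed], [+coronal], [−strident] — while keeping its own [constricted glottis], [voice], [spread glottis], ….
This feature bundle is that of [r], so /oʒtʰa/ surfaces as [ortʰa].

[ortʰa]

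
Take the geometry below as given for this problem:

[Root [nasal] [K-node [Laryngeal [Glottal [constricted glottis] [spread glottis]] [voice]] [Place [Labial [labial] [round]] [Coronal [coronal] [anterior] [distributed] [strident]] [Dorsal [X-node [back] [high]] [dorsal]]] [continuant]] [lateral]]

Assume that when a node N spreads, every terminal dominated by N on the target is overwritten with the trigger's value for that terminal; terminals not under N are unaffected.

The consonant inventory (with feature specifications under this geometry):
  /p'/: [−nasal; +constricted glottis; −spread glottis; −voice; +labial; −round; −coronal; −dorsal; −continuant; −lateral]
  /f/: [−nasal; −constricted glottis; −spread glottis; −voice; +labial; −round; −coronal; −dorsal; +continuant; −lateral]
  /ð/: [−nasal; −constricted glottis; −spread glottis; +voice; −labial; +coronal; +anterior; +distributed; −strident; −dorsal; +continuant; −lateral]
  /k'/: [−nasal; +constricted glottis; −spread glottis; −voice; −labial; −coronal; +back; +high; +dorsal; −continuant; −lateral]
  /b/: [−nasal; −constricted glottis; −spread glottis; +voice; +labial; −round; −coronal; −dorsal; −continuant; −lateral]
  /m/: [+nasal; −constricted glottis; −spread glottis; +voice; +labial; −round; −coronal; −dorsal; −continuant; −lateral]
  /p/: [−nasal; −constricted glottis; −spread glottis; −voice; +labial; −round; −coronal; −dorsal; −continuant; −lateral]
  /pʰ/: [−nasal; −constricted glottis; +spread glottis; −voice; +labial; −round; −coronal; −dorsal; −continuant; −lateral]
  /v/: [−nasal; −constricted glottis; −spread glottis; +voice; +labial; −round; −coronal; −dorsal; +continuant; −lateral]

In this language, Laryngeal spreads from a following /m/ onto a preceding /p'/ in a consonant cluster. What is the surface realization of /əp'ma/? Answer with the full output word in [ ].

[əbma]

The Laryngeal node dominates the terminals [constricted glottis], [spread glottis], [voice].
After delinking /p'/'s Laryngeal and linking /m/'s, the affected terminals become [−constricted glottis], [−spread glottis], [+voice]; [nasal], [labial], [round], … (outside Laryngeal) are retained from /p'/.
This feature bundle is that of [b], so /əp'ma/ surfaces as [əbma].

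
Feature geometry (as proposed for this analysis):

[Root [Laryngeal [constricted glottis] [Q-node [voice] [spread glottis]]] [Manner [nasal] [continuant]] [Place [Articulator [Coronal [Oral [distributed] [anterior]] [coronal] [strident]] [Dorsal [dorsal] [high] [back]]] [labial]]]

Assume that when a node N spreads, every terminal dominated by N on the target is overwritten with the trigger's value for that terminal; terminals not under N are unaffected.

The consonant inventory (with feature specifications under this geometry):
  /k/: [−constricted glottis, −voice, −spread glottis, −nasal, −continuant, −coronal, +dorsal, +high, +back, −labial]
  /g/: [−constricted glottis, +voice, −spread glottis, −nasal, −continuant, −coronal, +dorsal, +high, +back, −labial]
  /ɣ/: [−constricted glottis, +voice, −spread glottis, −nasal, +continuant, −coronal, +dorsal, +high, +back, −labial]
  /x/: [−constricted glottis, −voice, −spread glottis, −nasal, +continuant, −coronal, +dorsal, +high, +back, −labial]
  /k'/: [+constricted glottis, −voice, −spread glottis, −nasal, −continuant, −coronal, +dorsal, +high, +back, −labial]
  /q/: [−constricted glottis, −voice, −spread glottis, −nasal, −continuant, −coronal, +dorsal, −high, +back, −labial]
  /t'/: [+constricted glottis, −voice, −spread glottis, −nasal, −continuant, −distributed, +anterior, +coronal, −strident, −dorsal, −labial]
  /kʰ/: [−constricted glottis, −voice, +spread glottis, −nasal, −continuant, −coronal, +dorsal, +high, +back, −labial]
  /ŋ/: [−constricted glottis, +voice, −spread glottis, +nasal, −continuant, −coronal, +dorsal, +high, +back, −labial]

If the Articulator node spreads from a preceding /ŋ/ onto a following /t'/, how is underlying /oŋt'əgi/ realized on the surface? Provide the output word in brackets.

[oŋk'əgi]

Terminals under Articulator in this geometry: [distributed], [anterior], [coronal], [strident], [dorsal], [high], [back].
Spreading Articulator from /ŋ/ onto /t'/ replaces those values with /ŋ/'s: [−coronal], [+dorsal], [+high], [+back]. Features outside Articulator ([constricted glottis], [voice], [spread glottis], …) stay as in /t'/.
This feature bundle is that of [k'], so /oŋt'əgi/ surfaces as [oŋk'əgi].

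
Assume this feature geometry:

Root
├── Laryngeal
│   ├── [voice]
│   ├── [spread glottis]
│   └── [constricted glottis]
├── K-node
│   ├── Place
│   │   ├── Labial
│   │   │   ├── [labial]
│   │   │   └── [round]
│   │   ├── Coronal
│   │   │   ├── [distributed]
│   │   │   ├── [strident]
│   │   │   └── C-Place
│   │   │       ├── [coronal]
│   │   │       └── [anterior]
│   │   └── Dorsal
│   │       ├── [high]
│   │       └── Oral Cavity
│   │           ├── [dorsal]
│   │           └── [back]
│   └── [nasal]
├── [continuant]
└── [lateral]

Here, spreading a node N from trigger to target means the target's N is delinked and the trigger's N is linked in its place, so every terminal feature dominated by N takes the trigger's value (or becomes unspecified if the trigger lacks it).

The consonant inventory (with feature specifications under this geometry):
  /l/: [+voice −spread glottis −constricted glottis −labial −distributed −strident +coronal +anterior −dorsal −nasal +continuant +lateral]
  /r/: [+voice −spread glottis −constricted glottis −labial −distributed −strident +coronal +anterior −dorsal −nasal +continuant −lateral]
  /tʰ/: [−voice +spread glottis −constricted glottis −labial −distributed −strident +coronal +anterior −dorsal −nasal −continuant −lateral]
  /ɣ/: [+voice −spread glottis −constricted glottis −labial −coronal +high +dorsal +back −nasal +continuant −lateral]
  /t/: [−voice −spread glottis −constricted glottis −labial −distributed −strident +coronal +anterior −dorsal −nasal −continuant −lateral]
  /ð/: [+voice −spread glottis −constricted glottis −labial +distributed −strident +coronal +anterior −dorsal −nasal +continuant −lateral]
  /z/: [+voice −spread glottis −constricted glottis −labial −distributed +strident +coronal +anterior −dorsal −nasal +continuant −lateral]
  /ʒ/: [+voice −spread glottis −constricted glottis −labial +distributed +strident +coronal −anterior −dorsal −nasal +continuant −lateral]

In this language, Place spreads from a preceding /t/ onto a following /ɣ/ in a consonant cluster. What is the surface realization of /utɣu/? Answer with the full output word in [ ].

Place immediately or transitively dominates [labial], [round], [distributed], [strident], [coronal], [anterior], [high], [dorsal], [back].
After delinking /ɣ/'s Place and linking /t/'s, the affected terminals become [−labial], [−distributed], [−strident], [+coronal], [+anterior], [−dorsal]; [voice], [spread glottis], [constricted glottis], … (outside Place) are retained from /ɣ/.
The resulting bundle matches /r/ in the inventory; substituting it for /ɣ/ gives [utru].

[utru]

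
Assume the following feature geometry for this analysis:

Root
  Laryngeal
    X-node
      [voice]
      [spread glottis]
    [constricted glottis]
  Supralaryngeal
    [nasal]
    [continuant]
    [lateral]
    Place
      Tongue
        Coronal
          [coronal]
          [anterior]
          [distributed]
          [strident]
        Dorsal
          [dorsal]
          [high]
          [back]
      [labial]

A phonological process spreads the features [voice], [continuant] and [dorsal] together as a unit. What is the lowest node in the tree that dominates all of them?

[voice] is immediately dominated by X-node.
[continuant] is immediately dominated by Supralaryngeal.
[dorsal] is immediately dominated by Dorsal.
The listed terminals split across distinct daughters of Root, so Root itself is the smallest node containing them all.

Root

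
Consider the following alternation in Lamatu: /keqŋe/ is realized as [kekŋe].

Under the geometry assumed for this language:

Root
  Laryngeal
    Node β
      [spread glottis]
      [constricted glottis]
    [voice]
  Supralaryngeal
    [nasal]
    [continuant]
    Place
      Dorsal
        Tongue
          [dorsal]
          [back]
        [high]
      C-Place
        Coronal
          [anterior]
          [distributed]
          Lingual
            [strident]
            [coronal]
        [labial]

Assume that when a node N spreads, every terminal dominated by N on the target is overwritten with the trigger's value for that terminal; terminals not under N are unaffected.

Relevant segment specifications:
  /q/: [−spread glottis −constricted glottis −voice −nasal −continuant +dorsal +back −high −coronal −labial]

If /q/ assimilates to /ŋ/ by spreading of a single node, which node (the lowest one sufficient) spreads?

[high]

/q/ and [k] differ in [high]; every other specified feature is identical.
Since just one terminal is affected and it takes /ŋ/'s value, spreading the terminal [high] alone is sufficient and minimal.
[voice], [nasal] stay as in /q/ although /ŋ/ differs there, so no node dominating them spread; among the remaining candidates [high] is the lowest that derives the output.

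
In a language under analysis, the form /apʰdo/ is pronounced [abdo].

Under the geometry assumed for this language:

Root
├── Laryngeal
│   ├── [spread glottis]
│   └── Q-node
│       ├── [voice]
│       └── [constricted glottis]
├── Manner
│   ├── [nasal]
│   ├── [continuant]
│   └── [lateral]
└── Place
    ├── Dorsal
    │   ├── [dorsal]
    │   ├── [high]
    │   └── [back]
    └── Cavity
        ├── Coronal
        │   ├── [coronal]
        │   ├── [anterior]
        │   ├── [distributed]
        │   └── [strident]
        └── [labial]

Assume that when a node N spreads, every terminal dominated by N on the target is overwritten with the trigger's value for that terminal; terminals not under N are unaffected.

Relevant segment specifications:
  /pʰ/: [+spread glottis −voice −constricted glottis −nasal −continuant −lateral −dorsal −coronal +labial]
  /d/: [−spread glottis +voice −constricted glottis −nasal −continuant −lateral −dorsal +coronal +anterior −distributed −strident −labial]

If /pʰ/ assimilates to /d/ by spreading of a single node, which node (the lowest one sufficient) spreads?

Laryngeal

/pʰ/ and [b] differ in [voice], [spread glottis]; every other specified feature is identical.
Tracing each changed feature up the tree, the paths first meet at Laryngeal; any lower node misses at least one of them.
Spreading Laryngeal from /d/ overwrites each of those terminals with /d/'s values, yielding exactly [b].
Since [labial], [coronal] are preserved even though /d/ disagrees there, no node above Laryngeal spread.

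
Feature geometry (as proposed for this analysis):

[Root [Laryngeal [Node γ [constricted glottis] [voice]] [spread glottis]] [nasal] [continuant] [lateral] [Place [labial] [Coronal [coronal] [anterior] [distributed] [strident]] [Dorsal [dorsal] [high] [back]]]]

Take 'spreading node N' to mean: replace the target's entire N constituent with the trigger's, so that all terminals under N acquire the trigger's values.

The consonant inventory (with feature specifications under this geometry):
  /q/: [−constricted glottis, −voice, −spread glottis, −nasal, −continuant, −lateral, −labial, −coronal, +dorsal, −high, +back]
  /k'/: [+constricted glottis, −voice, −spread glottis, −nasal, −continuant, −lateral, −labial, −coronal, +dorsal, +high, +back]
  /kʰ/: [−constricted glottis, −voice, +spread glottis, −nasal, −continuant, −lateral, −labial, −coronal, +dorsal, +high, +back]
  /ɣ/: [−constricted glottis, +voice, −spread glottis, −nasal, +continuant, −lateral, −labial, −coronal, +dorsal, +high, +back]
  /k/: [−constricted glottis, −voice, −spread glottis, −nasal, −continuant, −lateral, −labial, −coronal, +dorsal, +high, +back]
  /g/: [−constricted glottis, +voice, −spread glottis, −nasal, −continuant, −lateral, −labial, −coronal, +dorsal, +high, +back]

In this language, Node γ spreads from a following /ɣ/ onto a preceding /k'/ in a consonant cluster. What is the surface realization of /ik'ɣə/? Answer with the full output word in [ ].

Terminals under Node γ in this geometry: [constricted glottis], [voice].
The target acquires /ɣ/'s values for everything under Node γ — [−constricted glottis], [+voice] — while keeping its own [spread glottis], [nasal], [continuant], ….
This feature bundle is that of [g], so /ik'ɣə/ surfaces as [igɣə].

[igɣə]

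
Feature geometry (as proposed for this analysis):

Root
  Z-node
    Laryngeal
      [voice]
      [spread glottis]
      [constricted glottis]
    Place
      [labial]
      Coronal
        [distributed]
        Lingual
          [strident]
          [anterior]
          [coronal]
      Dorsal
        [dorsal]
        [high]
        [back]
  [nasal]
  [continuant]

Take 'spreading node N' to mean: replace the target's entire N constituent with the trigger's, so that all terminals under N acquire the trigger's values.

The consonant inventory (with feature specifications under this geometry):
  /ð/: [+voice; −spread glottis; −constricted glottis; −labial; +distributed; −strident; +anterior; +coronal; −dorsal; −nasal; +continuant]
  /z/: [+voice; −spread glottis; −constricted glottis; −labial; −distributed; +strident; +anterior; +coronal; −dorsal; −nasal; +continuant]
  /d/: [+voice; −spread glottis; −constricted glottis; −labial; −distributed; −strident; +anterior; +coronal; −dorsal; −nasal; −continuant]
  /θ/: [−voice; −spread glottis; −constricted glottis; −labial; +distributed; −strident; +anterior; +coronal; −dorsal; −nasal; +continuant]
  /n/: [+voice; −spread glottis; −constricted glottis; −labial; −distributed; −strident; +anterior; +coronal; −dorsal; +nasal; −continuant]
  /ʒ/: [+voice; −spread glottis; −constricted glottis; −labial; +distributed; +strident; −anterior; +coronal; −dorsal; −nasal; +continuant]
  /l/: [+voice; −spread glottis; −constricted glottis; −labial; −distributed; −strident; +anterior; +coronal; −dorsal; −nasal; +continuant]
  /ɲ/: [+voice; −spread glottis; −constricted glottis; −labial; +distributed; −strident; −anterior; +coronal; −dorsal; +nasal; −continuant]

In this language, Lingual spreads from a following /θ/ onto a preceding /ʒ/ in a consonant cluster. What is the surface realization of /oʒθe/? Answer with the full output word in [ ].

[oðθe]

The Lingual node dominates the terminals [strident], [anterior], [coronal].
After delinking /ʒ/'s Lingual and linking /θ/'s, the affected terminals become [−strident], [+anterior], [+coronal]; [voice], [spread glottis], [constricted glottis], … (outside Lingual) are retained from /ʒ/.
The resulting bundle matches /ð/ in the inventory; substituting it for /ʒ/ gives [oðθe].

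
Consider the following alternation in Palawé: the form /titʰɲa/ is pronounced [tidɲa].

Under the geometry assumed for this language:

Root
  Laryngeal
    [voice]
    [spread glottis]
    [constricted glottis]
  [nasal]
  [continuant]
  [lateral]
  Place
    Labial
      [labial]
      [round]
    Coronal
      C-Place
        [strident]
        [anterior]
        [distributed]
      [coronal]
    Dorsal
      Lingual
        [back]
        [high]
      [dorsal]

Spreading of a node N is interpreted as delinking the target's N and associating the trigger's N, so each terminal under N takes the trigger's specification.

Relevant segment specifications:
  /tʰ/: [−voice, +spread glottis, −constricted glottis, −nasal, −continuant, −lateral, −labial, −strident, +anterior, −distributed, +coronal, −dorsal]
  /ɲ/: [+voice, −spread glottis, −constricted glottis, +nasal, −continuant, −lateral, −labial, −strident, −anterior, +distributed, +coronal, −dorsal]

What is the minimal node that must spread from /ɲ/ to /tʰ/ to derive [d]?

The alternation /tʰ/ → [d] changes [voice], [spread glottis] and nothing else.
In this geometry the lowest node dominating all of them is Laryngeal: every daughter of Laryngeal dominates only a proper subset, so no lower node suffices.
If Laryngeal spreads, every terminal under it takes /ɲ/'s value, producing [d] as observed.
Since [anterior], [distributed] are preserved even though /ɲ/ disagrees there, no node above Laryngeal spread.

Laryngeal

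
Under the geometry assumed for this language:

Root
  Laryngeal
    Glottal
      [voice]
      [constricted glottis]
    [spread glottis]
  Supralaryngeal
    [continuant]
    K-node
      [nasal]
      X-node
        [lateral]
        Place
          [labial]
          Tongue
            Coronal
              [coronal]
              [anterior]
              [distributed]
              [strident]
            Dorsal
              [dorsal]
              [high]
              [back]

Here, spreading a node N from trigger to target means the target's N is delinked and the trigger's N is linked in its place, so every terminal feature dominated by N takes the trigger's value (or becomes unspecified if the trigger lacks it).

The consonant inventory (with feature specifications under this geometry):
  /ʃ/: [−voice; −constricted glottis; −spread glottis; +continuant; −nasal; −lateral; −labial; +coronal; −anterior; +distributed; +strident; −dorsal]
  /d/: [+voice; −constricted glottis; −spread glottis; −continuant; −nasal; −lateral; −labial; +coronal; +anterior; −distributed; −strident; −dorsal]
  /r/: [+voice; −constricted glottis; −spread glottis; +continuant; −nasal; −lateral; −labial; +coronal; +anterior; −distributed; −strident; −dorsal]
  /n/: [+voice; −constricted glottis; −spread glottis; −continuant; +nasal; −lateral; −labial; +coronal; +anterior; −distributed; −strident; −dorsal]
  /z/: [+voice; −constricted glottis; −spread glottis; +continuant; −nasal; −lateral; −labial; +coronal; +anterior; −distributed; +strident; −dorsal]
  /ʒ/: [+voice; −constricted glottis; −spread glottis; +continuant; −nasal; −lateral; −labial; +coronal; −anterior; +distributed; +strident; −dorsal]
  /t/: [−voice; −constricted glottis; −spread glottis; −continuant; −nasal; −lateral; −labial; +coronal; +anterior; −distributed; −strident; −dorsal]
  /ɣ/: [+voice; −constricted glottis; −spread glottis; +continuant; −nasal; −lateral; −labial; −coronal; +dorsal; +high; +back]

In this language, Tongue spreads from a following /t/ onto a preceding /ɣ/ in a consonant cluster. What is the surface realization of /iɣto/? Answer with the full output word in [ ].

[irto]

The Tongue node dominates the terminals [coronal], [anterior], [distributed], [strident], [dorsal], [high], [back].
The target acquires /t/'s values for everything under Tongue — [+coronal], [+anterior], [−distributed], [−strident], [−dorsal] — while keeping its own [voice], [constricted glottis], [spread glottis], ….
Among the inventory, only /r/ has exactly this specification, giving the surface form [irto].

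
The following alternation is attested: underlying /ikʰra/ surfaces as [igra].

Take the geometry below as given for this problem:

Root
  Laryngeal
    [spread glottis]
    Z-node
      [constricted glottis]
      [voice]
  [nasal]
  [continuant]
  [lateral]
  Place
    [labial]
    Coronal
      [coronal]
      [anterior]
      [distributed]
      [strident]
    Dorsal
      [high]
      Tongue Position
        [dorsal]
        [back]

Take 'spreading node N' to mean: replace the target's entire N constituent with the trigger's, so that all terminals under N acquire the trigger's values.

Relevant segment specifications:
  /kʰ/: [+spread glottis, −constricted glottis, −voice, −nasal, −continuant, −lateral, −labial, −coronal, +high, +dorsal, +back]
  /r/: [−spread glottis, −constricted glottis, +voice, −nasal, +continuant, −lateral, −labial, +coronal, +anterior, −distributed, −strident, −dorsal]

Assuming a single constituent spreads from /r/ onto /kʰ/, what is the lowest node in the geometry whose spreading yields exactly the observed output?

Laryngeal

The alternation /kʰ/ → [g] changes [voice], [spread glottis] and nothing else.
These terminals are all dominated by Laryngeal, and no proper subconstituent of Laryngeal covers them all; Laryngeal is their lowest common ancestor.
If Laryngeal spreads, every terminal under it takes /r/'s value, producing [g] as observed.
Had Root spread, [coronal], [continuant] would have taken /r/'s values; they stay as in /kʰ/, confirming the spreading constituent is exactly Laryngeal.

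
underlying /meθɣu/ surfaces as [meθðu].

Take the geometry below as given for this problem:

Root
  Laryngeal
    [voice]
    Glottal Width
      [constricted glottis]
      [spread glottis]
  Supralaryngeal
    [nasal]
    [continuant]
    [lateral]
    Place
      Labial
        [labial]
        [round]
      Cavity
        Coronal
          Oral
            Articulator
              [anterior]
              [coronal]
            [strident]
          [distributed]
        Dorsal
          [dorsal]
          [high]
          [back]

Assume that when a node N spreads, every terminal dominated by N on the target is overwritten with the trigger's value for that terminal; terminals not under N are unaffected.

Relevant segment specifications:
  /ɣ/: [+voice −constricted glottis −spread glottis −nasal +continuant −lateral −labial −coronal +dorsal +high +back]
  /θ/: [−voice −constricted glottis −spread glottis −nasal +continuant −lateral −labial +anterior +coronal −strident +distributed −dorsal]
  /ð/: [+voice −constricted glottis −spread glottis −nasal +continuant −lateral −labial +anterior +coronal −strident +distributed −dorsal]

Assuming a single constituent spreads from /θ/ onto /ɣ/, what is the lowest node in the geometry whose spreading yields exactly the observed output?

Cavity

The alternation /ɣ/ → [ð] changes [coronal], [anterior], [distributed], [strident], [dorsal], [high], [back] and nothing else.
In this geometry the lowest node dominating all of them is Cavity: every daughter of Cavity dominates only a proper subset, so no lower node suffices.
Delinking /ɣ/'s Cavity and associating /θ/'s Cavity gives precisely the feature bundle of [ð].
[voice] stays as in /ɣ/ although /θ/ differs there, so no node dominating it spread; among the remaining candidates Cavity is the lowest that derives the output.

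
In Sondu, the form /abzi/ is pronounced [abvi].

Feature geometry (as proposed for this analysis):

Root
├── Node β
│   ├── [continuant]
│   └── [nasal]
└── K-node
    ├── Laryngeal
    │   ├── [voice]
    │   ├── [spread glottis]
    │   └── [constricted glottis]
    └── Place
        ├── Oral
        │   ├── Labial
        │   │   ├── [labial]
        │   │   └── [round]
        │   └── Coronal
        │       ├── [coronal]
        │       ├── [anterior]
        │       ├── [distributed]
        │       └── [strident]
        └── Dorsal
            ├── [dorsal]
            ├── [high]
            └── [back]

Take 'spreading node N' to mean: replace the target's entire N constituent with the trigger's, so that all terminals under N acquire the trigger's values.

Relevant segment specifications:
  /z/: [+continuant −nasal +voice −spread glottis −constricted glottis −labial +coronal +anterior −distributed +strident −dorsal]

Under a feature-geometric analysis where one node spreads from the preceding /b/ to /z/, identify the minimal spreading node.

/z/ and [v] differ in [labial], [round], [coronal], [anterior], [distributed], [strident]; every other specified feature is identical.
The smallest constituent containing every changed terminal is Oral — each of its daughters lacks at least one of the affected features.
If Oral spreads, every terminal under it takes /b/'s value, producing [v] as observed.
[continuant], a feature on which the two segments disagree outside Oral, is unchanged — nothing dominating it spread, and Oral is the minimal sufficient constituent.

Oral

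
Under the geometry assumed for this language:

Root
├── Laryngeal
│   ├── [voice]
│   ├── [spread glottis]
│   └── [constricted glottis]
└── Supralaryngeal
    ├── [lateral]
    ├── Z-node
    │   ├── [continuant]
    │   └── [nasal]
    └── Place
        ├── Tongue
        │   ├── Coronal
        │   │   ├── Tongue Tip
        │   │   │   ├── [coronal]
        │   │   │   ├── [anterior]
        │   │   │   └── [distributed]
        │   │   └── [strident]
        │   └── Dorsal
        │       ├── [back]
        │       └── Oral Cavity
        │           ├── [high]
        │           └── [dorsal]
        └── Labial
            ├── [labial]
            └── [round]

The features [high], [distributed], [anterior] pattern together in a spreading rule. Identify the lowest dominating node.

Tongue

[high]: Root → Supralaryngeal → Place → Tongue → Dorsal → Oral Cavity → [high].
[distributed]: Root → Supralaryngeal → Place → Tongue → Coronal → Tongue Tip → [distributed].
[anterior]: Root → Supralaryngeal → Place → Tongue → Coronal → Tongue Tip → [anterior].
The lowest node appearing on every path is Tongue; each proper daughter of Tongue fails to dominate at least one of the listed features.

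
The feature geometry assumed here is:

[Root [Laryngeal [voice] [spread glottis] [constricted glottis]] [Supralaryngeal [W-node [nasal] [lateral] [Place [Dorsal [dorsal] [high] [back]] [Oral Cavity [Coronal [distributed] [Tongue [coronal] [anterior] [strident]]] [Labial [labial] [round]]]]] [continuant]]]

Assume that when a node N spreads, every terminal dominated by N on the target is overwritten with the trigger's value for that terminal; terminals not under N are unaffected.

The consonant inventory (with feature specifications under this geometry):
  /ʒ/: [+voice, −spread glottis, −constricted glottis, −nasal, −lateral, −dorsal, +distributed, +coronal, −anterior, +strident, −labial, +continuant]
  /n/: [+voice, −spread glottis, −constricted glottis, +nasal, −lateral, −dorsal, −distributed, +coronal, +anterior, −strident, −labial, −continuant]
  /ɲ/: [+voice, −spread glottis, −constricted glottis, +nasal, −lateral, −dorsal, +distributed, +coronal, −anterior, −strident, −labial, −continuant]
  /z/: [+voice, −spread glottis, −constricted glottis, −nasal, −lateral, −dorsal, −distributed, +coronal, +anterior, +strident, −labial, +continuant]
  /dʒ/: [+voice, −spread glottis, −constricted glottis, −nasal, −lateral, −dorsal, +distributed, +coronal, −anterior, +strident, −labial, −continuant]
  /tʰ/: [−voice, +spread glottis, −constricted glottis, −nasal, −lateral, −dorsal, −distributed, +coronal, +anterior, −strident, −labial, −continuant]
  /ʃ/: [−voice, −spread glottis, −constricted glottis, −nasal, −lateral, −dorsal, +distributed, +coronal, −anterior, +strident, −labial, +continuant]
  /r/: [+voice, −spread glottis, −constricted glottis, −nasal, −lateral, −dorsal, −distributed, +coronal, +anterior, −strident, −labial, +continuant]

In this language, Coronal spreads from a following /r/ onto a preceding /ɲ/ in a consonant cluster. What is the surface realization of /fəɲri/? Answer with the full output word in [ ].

[fənri]

Coronal immediately or transitively dominates [distributed], [coronal], [anterior], [strident].
Spreading Coronal from /r/ onto /ɲ/ replaces those values with /r/'s: [−distributed], [+coronal], [+anterior], [−strident]. Features outside Coronal ([voice], [spread glottis], [constricted glottis], …) stay as in /ɲ/.
This feature bundle is that of [n], so /fəɲri/ surfaces as [fənri].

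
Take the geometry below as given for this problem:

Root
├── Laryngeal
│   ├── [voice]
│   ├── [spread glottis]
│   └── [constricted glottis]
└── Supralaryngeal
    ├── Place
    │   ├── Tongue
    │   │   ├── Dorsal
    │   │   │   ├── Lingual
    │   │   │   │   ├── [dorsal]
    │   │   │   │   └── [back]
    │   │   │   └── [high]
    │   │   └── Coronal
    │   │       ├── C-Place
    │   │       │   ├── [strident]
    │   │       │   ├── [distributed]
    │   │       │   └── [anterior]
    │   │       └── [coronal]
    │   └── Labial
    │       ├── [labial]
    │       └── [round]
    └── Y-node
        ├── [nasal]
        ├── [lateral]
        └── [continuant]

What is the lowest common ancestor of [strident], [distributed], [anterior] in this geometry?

C-Place

[strident]: Root ▹ Supralaryngeal ▹ Place ▹ Tongue ▹ Coronal ▹ C-Place ▹ [strident].
[distributed]: Root ▹ Supralaryngeal ▹ Place ▹ Tongue ▹ Coronal ▹ C-Place ▹ [distributed].
[anterior]: Root ▹ Supralaryngeal ▹ Place ▹ Tongue ▹ Coronal ▹ C-Place ▹ [anterior].
C-Place is the lowest common ancestor — every listed feature sits under it, and no single subconstituent of C-Place covers them all.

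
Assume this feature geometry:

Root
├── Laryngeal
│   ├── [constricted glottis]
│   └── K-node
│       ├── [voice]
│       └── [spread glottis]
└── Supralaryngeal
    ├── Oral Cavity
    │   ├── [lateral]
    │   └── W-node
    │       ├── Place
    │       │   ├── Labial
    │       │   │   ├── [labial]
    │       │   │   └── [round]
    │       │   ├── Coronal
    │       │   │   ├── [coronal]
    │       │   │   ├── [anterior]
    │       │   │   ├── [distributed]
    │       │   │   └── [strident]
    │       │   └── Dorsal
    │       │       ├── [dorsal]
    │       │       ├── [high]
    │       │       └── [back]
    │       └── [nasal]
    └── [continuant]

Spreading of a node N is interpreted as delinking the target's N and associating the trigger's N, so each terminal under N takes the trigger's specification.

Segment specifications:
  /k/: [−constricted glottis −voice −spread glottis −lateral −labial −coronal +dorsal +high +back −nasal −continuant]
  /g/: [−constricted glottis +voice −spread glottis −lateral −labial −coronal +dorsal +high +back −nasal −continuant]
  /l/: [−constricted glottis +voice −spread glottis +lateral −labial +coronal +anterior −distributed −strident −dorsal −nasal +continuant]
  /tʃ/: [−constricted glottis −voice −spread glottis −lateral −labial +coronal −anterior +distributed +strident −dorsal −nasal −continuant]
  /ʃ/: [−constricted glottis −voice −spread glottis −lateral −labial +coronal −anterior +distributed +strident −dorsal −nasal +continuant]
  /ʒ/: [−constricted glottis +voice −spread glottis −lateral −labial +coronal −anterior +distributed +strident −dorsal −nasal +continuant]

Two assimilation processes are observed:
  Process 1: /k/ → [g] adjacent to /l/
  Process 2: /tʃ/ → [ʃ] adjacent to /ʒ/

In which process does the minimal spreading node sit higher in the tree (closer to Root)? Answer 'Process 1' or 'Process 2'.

Process 1: the feature that changes is [voice]; the minimal node is [voice] (depth 3).
Process 2 alters [continuant]; the lowest dominating node is [continuant] (depth 2 from Root).
[continuant] is closer to Root than [voice], so Process 2 spreads the higher node.

Process 2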